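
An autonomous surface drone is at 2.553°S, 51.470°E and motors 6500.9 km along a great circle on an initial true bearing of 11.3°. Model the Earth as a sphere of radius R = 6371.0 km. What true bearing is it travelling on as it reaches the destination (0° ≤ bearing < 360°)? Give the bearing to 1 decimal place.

Angular distance δ = d/R = 6500.9 / 6371 = 1.020389 rad.
Start latitude φ₁ = -0.044558 rad; initial bearing θ = 0.197222 rad.
sin φ₂ = sin φ₁ cos δ + cos φ₁ sin δ cos θ = (-0.044544)(0.523034) + (0.999007)(0.852312)(0.980615) = 0.811662
φ₂ = asin(0.811662) = 0.946992 rad = 54.259°.
For the longitude increment, Δλ = atan2( sin θ sin δ cos φ₁, cos δ − sin φ₁ sin φ₂ ) = atan2(0.166841, 0.559188) = 16.613°.
λ₂ = λ₁ + Δλ = 68.083°.
The forward bearing on arrival equals the back-azimuth from the destination plus 180°.
Back-azimuth from P₂ (54.3°, 68.1°) to P₁ (-2.6°, 51.5°), with Δλ' = λ₁ − λ₂ = -16.6°: atan2( sin Δλ' cos φ₁ , cos φ₂ sin φ₁ − sin φ₂ cos φ₁ cos Δλ' ) = 199.6°.
Final bearing = (199.6° + 180°) mod 360° = 19.6°.

final bearing 19.6°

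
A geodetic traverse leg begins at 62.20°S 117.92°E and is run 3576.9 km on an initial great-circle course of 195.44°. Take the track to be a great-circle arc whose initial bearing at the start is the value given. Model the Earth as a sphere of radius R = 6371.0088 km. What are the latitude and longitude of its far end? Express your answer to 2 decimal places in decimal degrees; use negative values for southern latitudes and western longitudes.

latitude -81.16°, longitude 5.26°

δ = 3576.9/6371.0088 = 0.561434 rad (32.1678°).
With φ₁ = -62.20° = -1.085595 rad and θ = 195.44° = 3.411071 rad:
sin φ₂ = sin φ₁ cos δ + cos φ₁ sin δ cos θ = (-0.884581)(0.846493) + (0.466387)(0.532400)(-0.963910) = -0.988134
φ₂ = asin(-0.988134) = -1.416594 rad = -81.16°.
Δλ = atan2( sin θ sin δ cos φ₁ , cos δ − sin φ₁ sin φ₂ ) = atan2(-0.066106, -0.027592) = -1.966208 rad = -112.66°.
λ₂ = λ₁ + Δλ = 5.26°.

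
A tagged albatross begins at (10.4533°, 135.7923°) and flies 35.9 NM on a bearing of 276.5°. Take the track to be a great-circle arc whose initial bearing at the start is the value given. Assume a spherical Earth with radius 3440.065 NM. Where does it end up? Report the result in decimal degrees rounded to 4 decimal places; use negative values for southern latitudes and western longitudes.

δ = 35.9/3440.065 = 0.010436 rad (0.5979°).
Converting: φ₁ = 0.182445 rad, θ = 4.825835 rad.
sin φ₂ = sin φ₁ cos δ + cos φ₁ sin δ cos θ = (0.181434)(0.999946) + (0.983403)(0.010436)(0.113203) = 0.182586
φ₂ = asin(0.182586) = 0.183616 rad = 10.5204°.
Then Δλ = atan2(-0.010196, 0.966818) = -0.010546 rad, from sin θ sin δ cos φ₁ over cos δ − sin φ₁ sin φ₂.
λ₂ = 135.7923° + -0.6042° = 135.1881°.

latitude 10.5204°, longitude 135.1881°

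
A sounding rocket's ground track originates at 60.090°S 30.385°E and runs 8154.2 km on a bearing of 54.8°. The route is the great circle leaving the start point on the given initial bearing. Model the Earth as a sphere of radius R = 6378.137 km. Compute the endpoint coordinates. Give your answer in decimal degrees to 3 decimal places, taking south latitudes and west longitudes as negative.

δ = 8154.2/6378.137 = 1.278461 rad (73.2504°).
Start latitude φ₁ = -1.048768 rad; initial bearing θ = 0.956440 rad.
Destination latitude: φ₂ = arcsin( sin φ₁ cos δ + cos φ₁ sin δ cos θ ) = arcsin(0.025432) = 1.457°.
For the longitude increment, Δλ = atan2( sin θ sin δ cos φ₁, cos δ − sin φ₁ sin φ₂ ) = atan2(0.390173, 0.310234) = 51.511°.
λ₂ = 30.385° + 51.511° = 81.896°.

latitude 1.457°, longitude 81.896°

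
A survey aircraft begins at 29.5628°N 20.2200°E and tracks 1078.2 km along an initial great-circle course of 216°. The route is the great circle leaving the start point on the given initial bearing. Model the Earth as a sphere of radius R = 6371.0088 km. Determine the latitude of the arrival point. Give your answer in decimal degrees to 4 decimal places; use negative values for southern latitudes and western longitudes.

Angular distance δ = d/R = 1078.2 / 6371.0088 = 0.169235 rad.
With φ₁ = 29.5628° = 0.515968 rad and θ = 216° = 3.769911 rad:
Applying the spherical law of cosines for sides, sin φ₂ = sin φ₁ cos δ + cos φ₁ sin δ cos θ = 0.367806, so φ₂ = 21.5804°.
For the longitude increment, Δλ = atan2( sin θ sin δ cos φ₁, cos δ − sin φ₁ sin φ₂ ) = atan2(-0.086112, 0.804247) = -6.1114°.
Hence λ₂ = 20.2200° + -6.1114° = 14.1086°.

latitude 21.5804°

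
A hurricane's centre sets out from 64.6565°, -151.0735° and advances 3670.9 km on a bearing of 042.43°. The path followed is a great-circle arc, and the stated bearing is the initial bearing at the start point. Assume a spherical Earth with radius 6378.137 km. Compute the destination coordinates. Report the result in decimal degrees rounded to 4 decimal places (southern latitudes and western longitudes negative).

The arc subtends δ = 3670.9/6378.137 = 0.575544 rad at the centre.
Converting: φ₁ = 1.128469 rad, θ = 0.740543 rad.
Destination latitude: φ₂ = arcsin( sin φ₁ cos δ + cos φ₁ sin δ cos θ ) = arcsin(0.930123) = 68.4539°.
For the longitude increment, Δλ = atan2( sin θ sin δ cos φ₁, cos δ − sin φ₁ sin φ₂ ) = atan2(0.157190, -0.001709) = 90.6231°.
λ₂ = -151.0735° + 90.6231° = -60.4504°.

latitude 68.4539°, longitude -60.4504°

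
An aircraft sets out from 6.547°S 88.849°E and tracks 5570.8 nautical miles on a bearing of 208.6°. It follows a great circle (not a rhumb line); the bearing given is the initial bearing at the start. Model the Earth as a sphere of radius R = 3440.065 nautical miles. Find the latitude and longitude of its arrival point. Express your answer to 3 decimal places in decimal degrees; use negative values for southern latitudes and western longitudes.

latitude -59.962°, longitude -18.377°

Angular distance δ = d/R = 5570.8 / 3440.065 = 1.619388 rad.
Start latitude φ₁ = -0.114267 rad; initial bearing θ = 3.640757 rad.
Destination latitude: φ₂ = arcsin( sin φ₁ cos δ + cos φ₁ sin δ cos θ ) = arcsin(-0.865690) = -59.962°.
Then Δλ = atan2(-0.475009, -0.147277) = -1.871448 rad, from sin θ sin δ cos φ₁ over cos δ − sin φ₁ sin φ₂.
λ₂ = λ₁ + Δλ = -18.377°.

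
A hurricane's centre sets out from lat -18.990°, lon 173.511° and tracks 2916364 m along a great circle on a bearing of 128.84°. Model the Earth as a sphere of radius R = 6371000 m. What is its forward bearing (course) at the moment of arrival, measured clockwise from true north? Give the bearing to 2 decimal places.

δ = 2916364/6371000 = 0.457756 rad (26.2275°).
With φ₁ = -18.990° = -0.331438 rad and θ = 128.84° = 2.248682 rad:
Destination latitude: φ₂ = arcsin( sin φ₁ cos δ + cos φ₁ sin δ cos θ ) = arcsin(-0.553977) = -33.640°.
Δλ = atan2( sin θ sin δ cos φ₁ , cos δ − sin φ₁ sin φ₂ ) = atan2(0.325490, 0.716781) = 0.426258 rad = 24.423°.
λ₂ = 173.511° + 24.423° = 197.934°, normalized to (−180°, 180°] → -162.066°.
The forward bearing on arrival equals the back-azimuth from the destination plus 180°.
Back-azimuth from P₂ (-33.64°, -162.07°) to P₁ (-18.99°, 173.51°), with Δλ' = λ₁ − λ₂ = 335.58°: atan2( sin Δλ' cos φ₁ , cos φ₂ sin φ₁ − sin φ₂ cos φ₁ cos Δλ' ) = 297.79°.
Final bearing = (297.79° + 180°) mod 360° = 117.79°.

final bearing 117.79°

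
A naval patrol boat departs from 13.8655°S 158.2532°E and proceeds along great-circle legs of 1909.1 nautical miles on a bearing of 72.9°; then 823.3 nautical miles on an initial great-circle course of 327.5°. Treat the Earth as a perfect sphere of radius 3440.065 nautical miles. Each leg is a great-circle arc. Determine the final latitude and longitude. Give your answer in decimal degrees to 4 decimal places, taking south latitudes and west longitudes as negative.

Apply the spherical direct solution leg by leg, carrying full precision between legs.
Leg 1: from (-13.8655°, 158.2532°), δ = 1909.1/3440.065 = 0.554960 rad, θ = 72.9° → φ = -3.0530°, λ = -171.4598°.
Leg 2: from (-3.0530°, -171.4598°), δ = 823.3/3440.065 = 0.239327 rad, θ = 327.5° → φ = 8.5052°, λ = -178.8590°.

latitude 8.5052°, longitude -178.8590°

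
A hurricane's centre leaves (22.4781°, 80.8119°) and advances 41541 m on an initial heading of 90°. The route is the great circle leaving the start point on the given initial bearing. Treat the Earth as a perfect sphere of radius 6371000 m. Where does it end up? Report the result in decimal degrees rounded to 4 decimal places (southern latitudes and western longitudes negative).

latitude 22.4776°, longitude 81.2162°

δ = 41541/6371000 = 0.006520 rad (0.3736°).
With φ₁ = 22.4781° = 0.392317 rad and θ = 90° = 1.570796 rad:
Applying the spherical law of cosines for sides, sin φ₂ = sin φ₁ cos δ + cos φ₁ sin δ cos θ = 0.382322, so φ₂ = 22.4776°.
Δλ = atan2( sin θ sin δ cos φ₁ , cos δ − sin φ₁ sin φ₂ ) = atan2(0.006025, 0.853805) = 0.007056 rad = 0.4043°.
λ₂ = 80.8119° + 0.4043° = 81.2162°.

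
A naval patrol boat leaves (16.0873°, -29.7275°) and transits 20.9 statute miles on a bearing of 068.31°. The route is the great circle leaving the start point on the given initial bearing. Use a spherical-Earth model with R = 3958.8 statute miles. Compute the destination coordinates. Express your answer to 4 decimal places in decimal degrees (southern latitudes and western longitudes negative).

latitude 16.1989°, longitude -29.4348°

δ = 20.9/3958.8 = 0.005279 rad (0.3025°).
Converting: φ₁ = 0.280776 rad, θ = 1.192234 rad.
Destination latitude: φ₂ = arcsin( sin φ₁ cos δ + cos φ₁ sin δ cos θ ) = arcsin(0.278973) = 16.1989°.
For the longitude increment, Δλ = atan2( sin θ sin δ cos φ₁, cos δ − sin φ₁ sin φ₂ ) = atan2(0.004713, 0.922682) = 0.2927°.
λ₂ = λ₁ + Δλ = -29.4348°.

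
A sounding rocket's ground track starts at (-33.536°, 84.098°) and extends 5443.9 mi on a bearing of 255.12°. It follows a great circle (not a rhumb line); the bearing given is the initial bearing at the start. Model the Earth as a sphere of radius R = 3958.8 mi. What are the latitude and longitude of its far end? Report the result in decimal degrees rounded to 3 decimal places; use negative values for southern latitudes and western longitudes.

Central angle δ = d/R = 1.375139 rad.
Start latitude φ₁ = -0.585314 rad; initial bearing θ = 4.452684 rad.
Destination latitude: φ₂ = arcsin( sin φ₁ cos δ + cos φ₁ sin δ cos θ ) = arcsin(-0.317370) = -18.504°.
Δλ = atan2( sin θ sin δ cos φ₁ , cos δ − sin φ₁ sin φ₂ ) = atan2(-0.790216, 0.019077) = -1.546659 rad = -88.617°.
λ₂ = λ₁ + Δλ = -4.519°.

latitude -18.504°, longitude -4.519°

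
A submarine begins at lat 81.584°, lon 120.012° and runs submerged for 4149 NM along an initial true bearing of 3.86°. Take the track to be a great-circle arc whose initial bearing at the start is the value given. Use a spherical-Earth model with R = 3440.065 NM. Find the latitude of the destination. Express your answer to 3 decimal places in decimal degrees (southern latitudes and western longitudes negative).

latitude 29.292°

Angular distance δ = d/R = 4149 / 3440.065 = 1.206082 rad.
With φ₁ = 81.584° = 1.423909 rad and θ = 3.86° = 0.067370 rad:
Applying the spherical law of cosines for sides, sin φ₂ = sin φ₁ cos δ + cos φ₁ sin δ cos θ = 0.489264, so φ₂ = 29.292°.
For the longitude increment, Δλ = atan2( sin θ sin δ cos φ₁, cos δ − sin φ₁ sin φ₂ ) = atan2(0.009205, -0.127313) = 175.865°.
λ₂ = 120.012° + 175.865° = 295.877°, normalized to (−180°, 180°] → -64.123°.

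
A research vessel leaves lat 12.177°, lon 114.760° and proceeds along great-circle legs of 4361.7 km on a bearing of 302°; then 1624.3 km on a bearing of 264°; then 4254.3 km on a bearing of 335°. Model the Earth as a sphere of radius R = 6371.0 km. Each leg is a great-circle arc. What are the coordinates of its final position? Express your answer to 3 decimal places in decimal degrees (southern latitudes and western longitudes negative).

latitude 58.825°, longitude 30.066°

Apply the spherical direct solution leg by leg, carrying full precision between legs.
Leg 1: from (12.177°, 114.760°), δ = 4361.7/6371 = 0.684618 rad, θ = 302° → φ = 29.404°, λ = 76.765°.
Leg 2: from (29.404°, 76.765°), δ = 1624.3/6371 = 0.254952 rad, θ = 264° → φ = 26.881°, λ = 60.433°.
Leg 3: from (26.881°, 60.433°), δ = 4254.3/6371 = 0.667760 rad, θ = 335° → φ = 58.825°, λ = 30.066°.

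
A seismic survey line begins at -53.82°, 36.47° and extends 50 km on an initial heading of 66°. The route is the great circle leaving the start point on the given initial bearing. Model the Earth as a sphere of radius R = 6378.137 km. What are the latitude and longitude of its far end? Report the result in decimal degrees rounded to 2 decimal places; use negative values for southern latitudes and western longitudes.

Angular distance δ = d/R = 50 / 6378.137 = 0.007839 rad.
Converting: φ₁ = -0.939336 rad, θ = 1.151917 rad.
Destination latitude: φ₂ = arcsin( sin φ₁ cos δ + cos φ₁ sin δ cos θ ) = arcsin(-0.805259) = -53.64°.
Then Δλ = atan2(0.004228, 0.349991) = 0.012079 rad, from sin θ sin δ cos φ₁ over cos δ − sin φ₁ sin φ₂.
Hence λ₂ = 36.47° + 0.69° = 37.16°.

latitude -53.64°, longitude 37.16°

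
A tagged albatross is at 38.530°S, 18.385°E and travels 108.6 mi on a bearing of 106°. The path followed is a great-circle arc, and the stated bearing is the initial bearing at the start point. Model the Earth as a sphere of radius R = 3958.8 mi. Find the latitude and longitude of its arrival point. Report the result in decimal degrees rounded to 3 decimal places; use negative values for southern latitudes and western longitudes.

latitude -38.947°, longitude 20.328°

The arc subtends δ = 108.6/3958.8 = 0.027433 rad at the centre.
Start latitude φ₁ = -0.672475 rad; initial bearing θ = 1.850049 rad.
Applying the spherical law of cosines for sides, sin φ₂ = sin φ₁ cos δ + cos φ₁ sin δ cos θ = -0.628604, so φ₂ = -38.947°.
For the longitude increment, Δλ = atan2( sin θ sin δ cos φ₁, cos δ − sin φ₁ sin φ₂ ) = atan2(0.020626, 0.608051) = 1.943°.
λ₂ = λ₁ + Δλ = 20.328°.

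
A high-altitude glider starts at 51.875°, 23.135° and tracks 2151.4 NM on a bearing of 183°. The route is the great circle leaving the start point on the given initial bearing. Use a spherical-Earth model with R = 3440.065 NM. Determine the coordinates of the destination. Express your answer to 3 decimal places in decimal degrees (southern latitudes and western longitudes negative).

latitude 16.072°, longitude 21.308°

The arc subtends δ = 2151.4/3440.065 = 0.625395 rad at the centre.
Converting: φ₁ = 0.905390 rad, θ = 3.193953 rad.
Applying the spherical law of cosines for sides, sin φ₂ = sin φ₁ cos δ + cos φ₁ sin δ cos θ = 0.276846, so φ₂ = 16.072°.
Then Δλ = atan2(-0.018916, 0.592947) = -0.031890 rad, from sin θ sin δ cos φ₁ over cos δ − sin φ₁ sin φ₂.
λ₂ = λ₁ + Δλ = 21.308°.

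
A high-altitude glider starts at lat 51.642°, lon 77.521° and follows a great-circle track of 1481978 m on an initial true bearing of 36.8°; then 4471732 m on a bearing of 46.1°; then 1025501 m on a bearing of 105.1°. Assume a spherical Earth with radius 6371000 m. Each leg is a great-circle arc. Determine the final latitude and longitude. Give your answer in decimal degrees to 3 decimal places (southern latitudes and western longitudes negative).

Apply the spherical direct solution leg by leg, carrying full precision between legs.
Leg 1: from (51.642°, 77.521°), δ = 1481978/6371000 = 0.232613 rad, θ = 36.8° → φ = 61.352°, λ = 94.261°.
Leg 2: from (61.352°, 94.261°), δ = 4471732/6371000 = 0.701889 rad, θ = 46.1° → φ = 62.225°, λ = -172.444°.
Leg 3: from (62.225°, -172.444°), δ = 1025501/6371000 = 0.160964 rad, θ = 105.1° → φ = 58.637°, λ = -155.148°.

latitude 58.637°, longitude -155.148°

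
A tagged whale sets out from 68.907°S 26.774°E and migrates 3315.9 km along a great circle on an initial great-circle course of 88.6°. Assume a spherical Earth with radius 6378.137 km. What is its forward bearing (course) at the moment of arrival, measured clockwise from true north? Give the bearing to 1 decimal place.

Central angle δ = d/R = 0.519885 rad.
Start latitude φ₁ = -1.202654 rad; initial bearing θ = 1.546362 rad.
Destination latitude: φ₂ = arcsin( sin φ₁ cos δ + cos φ₁ sin δ cos θ ) = arcsin(-0.805358) = -53.645°.
Δλ = atan2( sin θ sin δ cos φ₁ , cos δ − sin φ₁ sin φ₂ ) = atan2(0.178729, 0.116479) = 0.993223 rad = 56.908°.
λ₂ = 26.774° + 56.908° = 83.682°.
The forward bearing on arrival equals the back-azimuth from the destination plus 180°.
Back-azimuth from P₂ (-53.6°, 83.7°) to P₁ (-68.9°, 26.8°), with Δλ' = λ₁ − λ₂ = -56.9°: atan2( sin Δλ' cos φ₁ , cos φ₂ sin φ₁ − sin φ₂ cos φ₁ cos Δλ' ) = 217.4°.
Final bearing = (217.4° + 180°) mod 360° = 37.4°.

final bearing 37.4°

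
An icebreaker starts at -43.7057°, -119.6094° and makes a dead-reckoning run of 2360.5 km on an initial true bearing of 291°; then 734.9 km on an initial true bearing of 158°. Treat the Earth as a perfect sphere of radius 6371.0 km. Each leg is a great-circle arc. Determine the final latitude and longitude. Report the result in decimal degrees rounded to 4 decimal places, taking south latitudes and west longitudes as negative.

Apply the spherical direct solution leg by leg, carrying full precision between legs.
Leg 1: from (-43.7057°, -119.6094°), δ = 2360.5/6371 = 0.370507 rad, θ = 291° → φ = -33.3852°, λ = -143.4906°.
Leg 2: from (-33.3852°, -143.4906°), δ = 734.9/6371 = 0.115351 rad, θ = 158° → φ = -39.4729°, λ = -140.2887°.

latitude -39.4729°, longitude -140.2887°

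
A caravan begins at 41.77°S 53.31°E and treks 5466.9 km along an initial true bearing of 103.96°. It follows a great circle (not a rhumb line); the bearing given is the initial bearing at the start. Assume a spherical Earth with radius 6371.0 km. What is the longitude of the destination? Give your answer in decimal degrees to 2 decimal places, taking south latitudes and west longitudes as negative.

δ = 5466.9/6371 = 0.858091 rad (49.1650°).
With φ₁ = -41.77° = -0.729024 rad and θ = 103.96° = 1.814444 rad:
Destination latitude: φ₂ = arcsin( sin φ₁ cos δ + cos φ₁ sin δ cos θ ) = arcsin(-0.571710) = -34.87°.
Δλ = atan2( sin θ sin δ cos φ₁ , cos δ − sin φ₁ sin φ₂ ) = atan2(0.547621, 0.273043) = 1.108272 rad = 63.50°.
λ₂ = 53.31° + 63.50° = 116.81°.

longitude 116.81°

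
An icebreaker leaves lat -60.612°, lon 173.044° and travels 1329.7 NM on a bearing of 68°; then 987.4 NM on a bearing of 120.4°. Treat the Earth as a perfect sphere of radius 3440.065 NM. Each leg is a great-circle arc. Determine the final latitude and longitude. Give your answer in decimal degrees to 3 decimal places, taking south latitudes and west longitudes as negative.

Apply the spherical direct solution leg by leg, carrying full precision between legs.
Leg 1: from (-60.612°, 173.044°), δ = 1329.7/3440.065 = 0.386533 rad, θ = 68° → φ = -47.539°, λ = -155.775°.
Leg 2: from (-47.539°, -155.775°), δ = 987.4/3440.065 = 0.287029 rad, θ = 120.4° → φ = -53.539°, λ = -131.514°.

latitude -53.539°, longitude -131.514°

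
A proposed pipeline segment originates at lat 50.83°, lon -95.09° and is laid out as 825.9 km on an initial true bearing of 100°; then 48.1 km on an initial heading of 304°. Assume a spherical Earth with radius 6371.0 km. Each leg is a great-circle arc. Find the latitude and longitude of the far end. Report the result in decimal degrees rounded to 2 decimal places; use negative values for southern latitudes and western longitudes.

latitude 49.23°, longitude -84.45°

Apply the spherical direct solution leg by leg, carrying full precision between legs.
Leg 1: from (50.83°, -95.09°), δ = 825.9/6371 = 0.129634 rad, θ = 100° → φ = 48.99°, λ = -83.90°.
Leg 2: from (48.99°, -83.90°), δ = 48.1/6371 = 0.007550 rad, θ = 304° → φ = 49.23°, λ = -84.45°.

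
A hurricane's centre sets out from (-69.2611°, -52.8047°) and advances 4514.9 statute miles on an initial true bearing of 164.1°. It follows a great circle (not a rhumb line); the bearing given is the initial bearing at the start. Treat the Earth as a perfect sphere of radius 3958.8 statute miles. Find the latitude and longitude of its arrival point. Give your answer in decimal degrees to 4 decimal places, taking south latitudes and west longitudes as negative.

δ = 4514.9/3958.8 = 1.140472 rad (65.3442°).
Converting: φ₁ = -1.208834 rad, θ = 2.864085 rad.
sin φ₂ = sin φ₁ cos δ + cos φ₁ sin δ cos θ = (-0.935204)(0.417166) + (0.354110)(0.908830)(-0.961741) = -0.699648
φ₂ = asin(-0.699648) = -0.774905 rad = -44.3988°.
Then Δλ = atan2(0.088167, -0.237148) = 2.785647 rad, from sin θ sin δ cos φ₁ over cos δ − sin φ₁ sin φ₂.
Hence λ₂ = -52.8047° + 159.6058° = 106.8011°.

latitude -44.3988°, longitude 106.8011°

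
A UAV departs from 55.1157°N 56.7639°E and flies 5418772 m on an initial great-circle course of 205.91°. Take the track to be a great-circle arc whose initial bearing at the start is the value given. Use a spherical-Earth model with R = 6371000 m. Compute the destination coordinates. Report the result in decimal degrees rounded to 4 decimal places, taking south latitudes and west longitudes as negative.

latitude 8.8816°, longitude 37.3482°

δ = 5418772/6371000 = 0.850537 rad (48.7322°).
With φ₁ = 55.1157° = 0.961950 rad and θ = 205.91° = 3.593807 rad:
Destination latitude: φ₂ = arcsin( sin φ₁ cos δ + cos φ₁ sin δ cos θ ) = arcsin(0.154393) = 8.8816°.
Δλ = atan2( sin θ sin δ cos φ₁ , cos δ − sin φ₁ sin φ₂ ) = atan2(-0.187838, 0.532929) = -0.338868 rad = -19.4157°.
Hence λ₂ = 56.7639° + -19.4157° = 37.3482°.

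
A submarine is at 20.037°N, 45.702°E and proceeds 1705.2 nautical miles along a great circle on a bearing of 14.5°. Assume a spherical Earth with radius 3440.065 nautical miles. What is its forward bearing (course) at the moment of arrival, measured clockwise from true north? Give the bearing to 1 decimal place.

δ = 1705.2/3440.065 = 0.495688 rad (28.4008°).
With φ₁ = 20.037° = 0.349712 rad and θ = 14.5° = 0.253073 rad:
sin φ₂ = sin φ₁ cos δ + cos φ₁ sin δ cos θ = (0.342627)(0.879642) + (0.939472)(0.475637)(0.968148) = 0.734003
φ₂ = asin(0.734003) = 0.824198 rad = 47.223°.
Δλ = atan2( sin θ sin δ cos φ₁ , cos δ − sin φ₁ sin φ₂ ) = atan2(0.111882, 0.628152) = 0.176264 rad = 10.099°.
Hence λ₂ = 45.702° + 10.099° = 55.801°.
The forward bearing on arrival equals the back-azimuth from the destination plus 180°.
Back-azimuth from P₂ (47.2°, 55.8°) to P₁ (20.0°, 45.7°), with Δλ' = λ₁ − λ₂ = -10.1°: atan2( sin Δλ' cos φ₁ , cos φ₂ sin φ₁ − sin φ₂ cos φ₁ cos Δλ' ) = 200.3°.
Final bearing = (200.3° + 180°) mod 360° = 20.3°.

final bearing 20.3°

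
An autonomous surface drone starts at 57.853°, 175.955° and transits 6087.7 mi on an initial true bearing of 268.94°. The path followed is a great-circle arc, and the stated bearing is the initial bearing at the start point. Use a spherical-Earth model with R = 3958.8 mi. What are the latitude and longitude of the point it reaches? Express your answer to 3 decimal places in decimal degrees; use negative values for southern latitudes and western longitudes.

latitude 1.039°, longitude 87.859°

The arc subtends δ = 6087.7/3958.8 = 1.537764 rad at the centre.
Converting: φ₁ = 1.009725 rad, θ = 4.693888 rad.
sin φ₂ = sin φ₁ cos δ + cos φ₁ sin δ cos θ = (0.846686)(0.033026) + (0.532093)(0.999454)(-0.018499) = 0.018125
φ₂ = asin(0.018125) = 0.018126 rad = 1.039°.
For the longitude increment, Δλ = atan2( sin θ sin δ cos φ₁, cos δ − sin φ₁ sin φ₂ ) = atan2(-0.531712, 0.017680) = -88.096°.
Hence λ₂ = 175.955° + -88.096° = 87.859°.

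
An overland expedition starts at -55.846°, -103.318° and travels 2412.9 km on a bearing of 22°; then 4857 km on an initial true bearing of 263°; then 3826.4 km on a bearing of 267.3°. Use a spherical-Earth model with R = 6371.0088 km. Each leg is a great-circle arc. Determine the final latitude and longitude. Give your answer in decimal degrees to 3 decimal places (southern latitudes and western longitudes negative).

Apply the spherical direct solution leg by leg, carrying full precision between legs.
Leg 1: from (-55.846°, -103.318°), δ = 2412.9/6371.0088 = 0.378731 rad, θ = 22° → φ = -35.199°, λ = -93.559°.
Leg 2: from (-35.199°, -93.559°), δ = 4857/6371.0088 = 0.762360 rad, θ = 263° → φ = -29.055°, λ = -145.203°.
Leg 3: from (-29.055°, -145.203°), δ = 3826.4/6371.0088 = 0.600596 rad, θ = 267.3° → φ = -25.083°, λ = 176.241°.

latitude -25.083°, longitude 176.241°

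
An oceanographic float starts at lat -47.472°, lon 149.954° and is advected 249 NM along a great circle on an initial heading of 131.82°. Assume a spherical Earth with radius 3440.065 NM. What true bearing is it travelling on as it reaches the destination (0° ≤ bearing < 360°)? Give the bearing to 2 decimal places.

final bearing 128.19°

Angular distance δ = d/R = 249 / 3440.065 = 0.072382 rad.
Converting: φ₁ = -0.828543 rad, θ = 2.300693 rad.
Destination latitude: φ₂ = arcsin( sin φ₁ cos δ + cos φ₁ sin δ cos θ ) = arcsin(-0.767613) = -50.140°.
Δλ = atan2( sin θ sin δ cos φ₁ , cos δ − sin φ₁ sin φ₂ ) = atan2(0.036431, 0.431691) = 0.084191 rad = 4.824°.
λ₂ = 149.954° + 4.824° = 154.778°.
The forward bearing on arrival equals the back-azimuth from the destination plus 180°.
Back-azimuth from P₂ (-50.14°, 154.78°) to P₁ (-47.47°, 149.95°), with Δλ' = λ₁ − λ₂ = -4.82°: atan2( sin Δλ' cos φ₁ , cos φ₂ sin φ₁ − sin φ₂ cos φ₁ cos Δλ' ) = 308.19°.
Final bearing = (308.19° + 180°) mod 360° = 128.19°.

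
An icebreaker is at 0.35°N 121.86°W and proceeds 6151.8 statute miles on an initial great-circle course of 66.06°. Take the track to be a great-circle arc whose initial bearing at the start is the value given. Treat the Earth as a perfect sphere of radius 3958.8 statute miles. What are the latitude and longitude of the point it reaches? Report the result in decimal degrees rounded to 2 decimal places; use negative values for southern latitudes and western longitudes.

latitude 23.94°, longitude -32.76°

δ = 6151.8/3958.8 = 1.553956 rad (89.0351°).
Start latitude φ₁ = 0.006109 rad; initial bearing θ = 1.152965 rad.
sin φ₂ = sin φ₁ cos δ + cos φ₁ sin δ cos θ = (0.006109)(0.016840) + (0.999981)(0.999858)(0.405780) = 0.405818
φ₂ = asin(0.405818) = 0.417873 rad = 23.94°.
Then Δλ = atan2(0.913824, 0.014361) = 1.555083 rad, from sin θ sin δ cos φ₁ over cos δ − sin φ₁ sin φ₂.
λ₂ = λ₁ + Δλ = -32.76°.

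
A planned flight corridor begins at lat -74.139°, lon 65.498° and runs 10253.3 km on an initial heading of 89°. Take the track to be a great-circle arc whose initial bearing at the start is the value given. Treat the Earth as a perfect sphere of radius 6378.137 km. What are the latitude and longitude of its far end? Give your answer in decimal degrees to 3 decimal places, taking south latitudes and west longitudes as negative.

latitude 2.300°, longitude 155.112°

δ = 10253.3/6378.137 = 1.607570 rad (92.1070°).
With φ₁ = -74.139° = -1.293970 rad and θ = 89° = 1.553343 rad:
Applying the spherical law of cosines for sides, sin φ₂ = sin φ₁ cos δ + cos φ₁ sin δ cos θ = 0.040132, so φ₂ = 2.300°.
Δλ = atan2( sin θ sin δ cos φ₁ , cos δ − sin φ₁ sin φ₂ ) = atan2(0.273078, 0.001839) = 1.564062 rad = 89.614°.
λ₂ = λ₁ + Δλ = 155.112°.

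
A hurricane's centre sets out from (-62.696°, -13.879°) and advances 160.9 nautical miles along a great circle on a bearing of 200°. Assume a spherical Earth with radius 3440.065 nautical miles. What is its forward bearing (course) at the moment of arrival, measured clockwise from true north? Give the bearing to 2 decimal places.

final bearing 201.96°

Angular distance δ = d/R = 160.9 / 3440.065 = 0.046772 rad.
Converting: φ₁ = -1.094252 rad, θ = 3.490659 rad.
Destination latitude: φ₂ = arcsin( sin φ₁ cos δ + cos φ₁ sin δ cos θ ) = arcsin(-0.907767) = -65.199°.
Δλ = atan2( sin θ sin δ cos φ₁ , cos δ − sin φ₁ sin φ₂ ) = atan2(-0.007335, 0.192278) = -0.038131 rad = -2.185°.
λ₂ = λ₁ + Δλ = -16.064°.
The forward bearing on arrival equals the back-azimuth from the destination plus 180°.
Back-azimuth from P₂ (-65.20°, -16.06°) to P₁ (-62.70°, -13.88°), with Δλ' = λ₁ − λ₂ = 2.18°: atan2( sin Δλ' cos φ₁ , cos φ₂ sin φ₁ − sin φ₂ cos φ₁ cos Δλ' ) = 21.96°.
Final bearing = (21.96° + 180°) mod 360° = 201.96°.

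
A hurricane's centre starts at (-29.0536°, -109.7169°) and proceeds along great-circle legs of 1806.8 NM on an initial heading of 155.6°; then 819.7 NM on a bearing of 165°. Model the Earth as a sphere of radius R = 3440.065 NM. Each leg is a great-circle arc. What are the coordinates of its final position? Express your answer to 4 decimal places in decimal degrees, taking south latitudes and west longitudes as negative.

Apply the spherical direct solution leg by leg, carrying full precision between legs.
Leg 1: from (-29.0536°, -109.7169°), δ = 1806.8/3440.065 = 0.525223 rad, θ = 155.6° → φ = -55.0182°, λ = -88.5375°.
Leg 2: from (-55.0182°, -88.5375°), δ = 819.7/3440.065 = 0.238280 rad, θ = 165° → φ = -67.9557°, λ = -79.1701°.

latitude -67.9557°, longitude -79.1701°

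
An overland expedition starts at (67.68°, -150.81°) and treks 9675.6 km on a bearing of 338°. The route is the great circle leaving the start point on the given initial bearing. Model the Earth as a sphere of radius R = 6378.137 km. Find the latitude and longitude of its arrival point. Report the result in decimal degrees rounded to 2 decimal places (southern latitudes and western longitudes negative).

Angular distance δ = d/R = 9675.6 / 6378.137 = 1.516995 rad.
Converting: φ₁ = 1.181239 rad, θ = 5.899213 rad.
sin φ₂ = sin φ₁ cos δ + cos φ₁ sin δ cos θ = (0.925077)(0.053776) + (0.379779)(0.998553)(0.927184) = 0.401362
φ₂ = asin(0.401362) = 0.413004 rad = 23.66°.
Then Δλ = atan2(-0.142062, -0.317515) = -2.720888 rad, from sin θ sin δ cos φ₁ over cos δ − sin φ₁ sin φ₂.
λ₂ = -150.81° + -155.90° = -306.71°, normalized to (−180°, 180°] → 53.29°.

latitude 23.66°, longitude 53.29°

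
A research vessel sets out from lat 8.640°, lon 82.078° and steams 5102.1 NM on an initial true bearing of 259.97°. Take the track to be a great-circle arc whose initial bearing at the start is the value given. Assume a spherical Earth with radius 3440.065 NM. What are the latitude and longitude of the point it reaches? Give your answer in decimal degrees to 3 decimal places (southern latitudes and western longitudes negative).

δ = 5102.1/3440.065 = 1.483141 rad (84.9777°).
Start latitude φ₁ = 0.150796 rad; initial bearing θ = 4.537332 rad.
Applying the spherical law of cosines for sides, sin φ₂ = sin φ₁ cos δ + cos φ₁ sin δ cos θ = -0.158375, so φ₂ = -9.113°.
For the longitude increment, Δλ = atan2( sin θ sin δ cos φ₁, cos δ − sin φ₁ sin φ₂ ) = atan2(-0.969804, 0.111336) = -83.451°.
λ₂ = λ₁ + Δλ = -1.373°.

latitude -9.113°, longitude -1.373°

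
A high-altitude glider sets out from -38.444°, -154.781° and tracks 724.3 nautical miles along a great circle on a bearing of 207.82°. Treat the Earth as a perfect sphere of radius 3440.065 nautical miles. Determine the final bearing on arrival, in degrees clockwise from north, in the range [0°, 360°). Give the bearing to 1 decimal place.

final bearing 213.7°

Central angle δ = d/R = 0.210548 rad.
Converting: φ₁ = -0.670974 rad, θ = 3.627143 rad.
sin φ₂ = sin φ₁ cos δ + cos φ₁ sin δ cos θ = (-0.621749)(0.977916) + (0.783216)(0.208996)(-0.884418) = -0.752789
φ₂ = asin(-0.752789) = -0.852288 rad = -48.833°.
For the longitude increment, Δλ = atan2( sin θ sin δ cos φ₁, cos δ − sin φ₁ sin φ₂ ) = atan2(-0.076393, 0.509871) = -8.521°.
λ₂ = λ₁ + Δλ = -163.302°.
The forward bearing on arrival equals the back-azimuth from the destination plus 180°.
Back-azimuth from P₂ (-48.8°, -163.3°) to P₁ (-38.4°, -154.8°), with Δλ' = λ₁ − λ₂ = 8.5°: atan2( sin Δλ' cos φ₁ , cos φ₂ sin φ₁ − sin φ₂ cos φ₁ cos Δλ' ) = 33.7°.
Final bearing = (33.7° + 180°) mod 360° = 213.7°.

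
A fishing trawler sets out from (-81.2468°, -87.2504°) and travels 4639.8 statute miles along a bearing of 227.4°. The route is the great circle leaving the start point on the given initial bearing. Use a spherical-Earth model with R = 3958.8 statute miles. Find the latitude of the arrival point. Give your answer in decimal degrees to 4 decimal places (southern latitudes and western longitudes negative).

latitude -28.5999°

δ = 4639.8/3958.8 = 1.172022 rad (67.1519°).
Converting: φ₁ = -1.418024 rad, θ = 3.968879 rad.
sin φ₂ = sin φ₁ cos δ + cos φ₁ sin δ cos θ = (-0.988353)(0.388289) + (0.152179)(0.921538)(-0.676876) = -0.478691
φ₂ = asin(-0.478691) = -0.499163 rad = -28.5999°.
For the longitude increment, Δλ = atan2( sin θ sin δ cos φ₁, cos δ − sin φ₁ sin φ₂ ) = atan2(-0.103229, -0.084826) = -129.4109°.
λ₂ = -87.2504° + -129.4109° = -216.6613°, normalized to (−180°, 180°] → 143.3387°.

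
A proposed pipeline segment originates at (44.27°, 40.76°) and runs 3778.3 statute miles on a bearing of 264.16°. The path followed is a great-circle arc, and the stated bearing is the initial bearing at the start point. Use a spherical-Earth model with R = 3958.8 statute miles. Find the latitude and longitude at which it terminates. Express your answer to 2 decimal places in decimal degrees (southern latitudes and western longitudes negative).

latitude 20.13°, longitude -19.07°

δ = 3778.3/3958.8 = 0.954405 rad (54.6834°).
Start latitude φ₁ = 0.772657 rad; initial bearing θ = 4.610462 rad.
Destination latitude: φ₂ = arcsin( sin φ₁ cos δ + cos φ₁ sin δ cos θ ) = arcsin(0.344082) = 20.13°.
Δλ = atan2( sin θ sin δ cos φ₁ , cos δ − sin φ₁ sin φ₂ ) = atan2(-0.581250, 0.337911) = -1.044201 rad = -59.83°.
λ₂ = λ₁ + Δλ = -19.07°.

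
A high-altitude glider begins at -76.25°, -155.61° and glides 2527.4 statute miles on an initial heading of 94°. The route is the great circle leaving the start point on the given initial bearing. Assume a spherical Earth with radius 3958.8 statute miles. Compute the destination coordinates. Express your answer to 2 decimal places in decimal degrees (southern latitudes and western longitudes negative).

Central angle δ = d/R = 0.638426 rad.
Converting: φ₁ = -1.330814 rad, θ = 1.640609 rad.
Applying the spherical law of cosines for sides, sin φ₂ = sin φ₁ cos δ + cos φ₁ sin δ cos θ = -0.789902, so φ₂ = -52.18°.
Δλ = atan2( sin θ sin δ cos φ₁ , cos δ − sin φ₁ sin φ₂ ) = atan2(0.141300, 0.035770) = 1.322857 rad = 75.79°.
λ₂ = λ₁ + Δλ = -79.82°.

latitude -52.18°, longitude -79.82°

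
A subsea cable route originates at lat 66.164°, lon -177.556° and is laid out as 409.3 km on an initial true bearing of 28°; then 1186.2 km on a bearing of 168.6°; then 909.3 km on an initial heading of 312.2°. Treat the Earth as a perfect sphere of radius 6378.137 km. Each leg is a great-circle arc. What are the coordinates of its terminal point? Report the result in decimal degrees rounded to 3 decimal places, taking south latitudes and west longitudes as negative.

latitude 63.681°, longitude 177.655°

Apply the spherical direct solution leg by leg, carrying full precision between legs.
Leg 1: from (66.164°, -177.556°), δ = 409.3/6378.137 = 0.064172 rad, θ = 28° → φ = 69.342°, λ = -172.660°.
Leg 2: from (69.342°, -172.660°), δ = 1186.2/6378.137 = 0.185979 rad, θ = 168.6° → φ = 58.829°, λ = -168.611°.
Leg 3: from (58.829°, -168.611°), δ = 909.3/6378.137 = 0.142565 rad, θ = 312.2° → φ = 63.681°, λ = 177.655°.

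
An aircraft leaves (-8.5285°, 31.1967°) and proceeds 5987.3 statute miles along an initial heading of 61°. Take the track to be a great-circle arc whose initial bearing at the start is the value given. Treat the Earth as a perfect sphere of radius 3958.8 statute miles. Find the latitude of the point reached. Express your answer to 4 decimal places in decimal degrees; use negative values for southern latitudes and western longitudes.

δ = 5987.3/3958.8 = 1.512403 rad (86.6543°).
Converting: φ₁ = -0.148850 rad, θ = 1.064651 rad.
sin φ₂ = sin φ₁ cos δ + cos φ₁ sin δ cos θ = (-0.148301)(0.058360) + (0.988942)(0.998296)(0.484810) = 0.469977
φ₂ = asin(0.469977) = 0.489264 rad = 28.0328°.
For the longitude increment, Δλ = atan2( sin θ sin δ cos φ₁, cos δ − sin φ₁ sin φ₂ ) = atan2(0.863474, 0.128059) = 81.5642°.
λ₂ = 31.1967° + 81.5642° = 112.7609°.

latitude 28.0328°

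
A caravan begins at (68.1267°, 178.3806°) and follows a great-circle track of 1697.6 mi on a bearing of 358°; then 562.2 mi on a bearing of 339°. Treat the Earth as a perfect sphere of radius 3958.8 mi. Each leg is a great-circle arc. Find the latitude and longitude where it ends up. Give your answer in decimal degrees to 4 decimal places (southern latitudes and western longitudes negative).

Apply the spherical direct solution leg by leg, carrying full precision between legs.
Leg 1: from (68.1267°, 178.3806°), δ = 1697.6/3958.8 = 0.428817 rad, θ = 358° → φ = 87.1913°, λ = 15.6063°.
Leg 2: from (87.1913°, 15.6063°), δ = 562.2/3958.8 = 0.142013 rad, θ = 339° → φ = 84.3949°, λ = -133.1076°.

latitude 84.3949°, longitude -133.1076°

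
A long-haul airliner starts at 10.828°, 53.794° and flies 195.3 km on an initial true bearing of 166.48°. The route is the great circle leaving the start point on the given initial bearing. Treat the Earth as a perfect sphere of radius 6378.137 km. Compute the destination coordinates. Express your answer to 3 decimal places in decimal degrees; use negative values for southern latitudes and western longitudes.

The arc subtends δ = 195.3/6378.137 = 0.030620 rad at the centre.
With φ₁ = 10.828° = 0.188984 rad and θ = 166.48° = 2.905624 rad:
Destination latitude: φ₂ = arcsin( sin φ₁ cos δ + cos φ₁ sin δ cos θ ) = arcsin(0.158536) = 9.122°.
For the longitude increment, Δλ = atan2( sin θ sin δ cos φ₁, cos δ − sin φ₁ sin φ₂ ) = atan2(0.007030, 0.969748) = 0.415°.
Hence λ₂ = 53.794° + 0.415° = 54.209°.

latitude 9.122°, longitude 54.209°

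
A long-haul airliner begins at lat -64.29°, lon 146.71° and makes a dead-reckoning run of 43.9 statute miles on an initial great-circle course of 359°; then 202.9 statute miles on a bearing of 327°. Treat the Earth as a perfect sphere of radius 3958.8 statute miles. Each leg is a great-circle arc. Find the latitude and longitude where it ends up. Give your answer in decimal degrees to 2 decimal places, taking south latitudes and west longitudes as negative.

Apply the spherical direct solution leg by leg, carrying full precision between legs.
Leg 1: from (-64.29°, 146.71°), δ = 43.9/3958.8 = 0.011089 rad, θ = 359° → φ = -63.65°, λ = 146.69°.
Leg 2: from (-63.65°, 146.69°), δ = 202.9/3958.8 = 0.051253 rad, θ = 327° → φ = -61.15°, λ = 143.37°.

latitude -61.15°, longitude 143.37°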